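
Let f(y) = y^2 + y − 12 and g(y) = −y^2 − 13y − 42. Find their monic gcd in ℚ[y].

1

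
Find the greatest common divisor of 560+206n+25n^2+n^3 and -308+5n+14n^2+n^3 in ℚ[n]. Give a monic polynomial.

7+n

Euclidean algorithm in ℚ[n]:
  n^3+25n^2+206n+560 = (n^3+14n^2+5n-308) + (11n^2+201n+868)
  n^3+14n^2+5n-308 = ((1/11)n-47/121)(11n^2+201n+868) + ((504/121)n+3528/121)
  11n^2+201n+868 = ((1331/504)n+3751/126)((504/121)n+3528/121) + (0)
Last nonzero remainder: (504/121)n+3528/121. Dividing through by 504/121 gives the monic gcd n+7.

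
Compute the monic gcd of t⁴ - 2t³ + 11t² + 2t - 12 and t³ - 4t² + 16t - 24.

Apply the Euclidean algorithm:
  t⁴ - 2t³ + 11t² + 2t - 12 = (t + 2)(t³ - 4t² + 16t - 24) + (3t² - 6t + 36)
  t³ - 4t² + 16t - 24 = ((1/3)t - 2/3)(3t² - 6t + 36) + (0)
Last nonzero remainder: 3t² - 6t + 36. Dividing through by 3 gives the monic gcd t² - 2t + 12.

t² - 2t + 12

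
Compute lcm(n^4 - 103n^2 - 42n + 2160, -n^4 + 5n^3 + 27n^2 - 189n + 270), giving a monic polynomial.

Repeated division with remainder:
  n^4 - 103n^2 - 42n + 2160 = (-1)(-n^4 + 5n^3 + 27n^2 - 189n + 270) + (5n^3 - 76n^2 - 231n + 2430)
  -n^4 + 5n^3 + 27n^2 - 189n + 270 = (-(1/5)n - 51/25)(5n^3 - 76n^2 - 231n + 2430) + (-(4356/25)n^2 - (4356/25)n + 26136/5)
  5n^3 - 76n^2 - 231n + 2430 = (-(125/4356)n + 225/484)(-(4356/25)n^2 - (4356/25)n + 26136/5) + (0)
Last nonzero remainder: -(4356/25)n^2 - (4356/25)n + 26136/5. Dividing through by -4356/25 gives the monic gcd n^2 + n - 30.
Then lcm(f, g) = f·g / gcd(f, g); expanding and making the result monic gives the answer.

n^6 - 6n^5 - 94n^4 + 576n^3 + 1485n^2 - 13338n + 19440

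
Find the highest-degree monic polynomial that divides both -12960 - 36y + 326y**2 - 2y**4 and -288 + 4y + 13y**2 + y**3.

Repeated division with remainder:
  -2y**4 + 326y**2 - 36y - 12960 = (-2y + 26)(y**3 + 13y**2 + 4y - 288) + (-4y**2 - 716y - 5472)
  y**3 + 13y**2 + 4y - 288 = (-(1/4)y + 83/2)(-4y**2 - 716y - 5472) + (28350y + 226800)
  -4y**2 - 716y - 5472 = (-(2/14175)y - 38/1575)(28350y + 226800) + (0)
Last nonzero remainder: 28350y + 226800. Dividing through by 28350 gives the monic gcd y + 8.

8 + y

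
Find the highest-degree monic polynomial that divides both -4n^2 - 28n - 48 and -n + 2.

1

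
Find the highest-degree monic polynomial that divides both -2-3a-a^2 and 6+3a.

By polynomial division,
  -a^2-3a-2 = (-(1/3)a-1/3)(3a+6) + (0)
Last nonzero remainder: 3a+6. Dividing through by 3 gives the monic gcd a+2.

2+a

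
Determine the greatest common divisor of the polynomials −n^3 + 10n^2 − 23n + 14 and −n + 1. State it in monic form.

By polynomial division,
  −n^3 + 10n^2 − 23n + 14 = (n^2 − 9n + 14)(−n + 1) + (0)
Last nonzero remainder: −n + 1. Dividing through by −1 gives the monic gcd n − 1.

n − 1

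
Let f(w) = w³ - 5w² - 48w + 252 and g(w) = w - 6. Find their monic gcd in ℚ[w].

w - 6

Euclidean algorithm in ℚ[w]:
  w³ - 5w² - 48w + 252 = (w² + w - 42)(w - 6) + (0)
The last nonzero remainder w - 6 is already monic.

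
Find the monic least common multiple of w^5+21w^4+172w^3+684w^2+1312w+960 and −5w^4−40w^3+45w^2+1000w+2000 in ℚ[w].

w^6+16w^5+67w^4−176w^3−2108w^2−5600w−4800

By polynomial division,
  w^5+21w^4+172w^3+684w^2+1312w+960 = (−(1/5)w−13/5)(−5w^4−40w^3+45w^2+1000w+2000) + (77w^3+1001w^2+4312w+6160)
  −5w^4−40w^3+45w^2+1000w+2000 = (−(5/77)w+25/77)(77w^3+1001w^2+4312w+6160) + (0)
Last nonzero remainder: 77w^3+1001w^2+4312w+6160. Dividing through by 77 gives the monic gcd w^3+13w^2+56w+80.
Then lcm(f, g) = f·g / gcd(f, g); expanding and making the result monic gives the answer.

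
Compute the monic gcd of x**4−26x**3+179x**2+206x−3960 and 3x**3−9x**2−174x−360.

Apply the Euclidean algorithm:
  x**4−26x**3+179x**2+206x−3960 = ((1/3)x−23/3)(3x**3−9x**2−174x−360) + (168x**2−1008x−6720)
  3x**3−9x**2−174x−360 = ((1/56)x+3/56)(168x**2−1008x−6720) + (0)
Last nonzero remainder: 168x**2−1008x−6720. Dividing through by 168 gives the monic gcd x**2−6x−40.

x**2−6x−40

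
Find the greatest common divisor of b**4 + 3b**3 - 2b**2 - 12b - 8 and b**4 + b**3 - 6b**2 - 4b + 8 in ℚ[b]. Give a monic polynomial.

b**3 + 2b**2 - 4b - 8

By polynomial division,
  b**4 + 3b**3 - 2b**2 - 12b - 8 = (b**4 + b**3 - 6b**2 - 4b + 8) + (2b**3 + 4b**2 - 8b - 16)
  b**4 + b**3 - 6b**2 - 4b + 8 = ((1/2)b - 1/2)(2b**3 + 4b**2 - 8b - 16) + (0)
Last nonzero remainder: 2b**3 + 4b**2 - 8b - 16. Dividing through by 2 gives the monic gcd b**3 + 2b**2 - 4b - 8.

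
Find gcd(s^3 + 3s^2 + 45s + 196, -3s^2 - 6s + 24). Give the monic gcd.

s + 4

Euclidean algorithm in ℚ[s]:
  s^3 + 3s^2 + 45s + 196 = (-(1/3)s - 1/3)(-3s^2 - 6s + 24) + (51s + 204)
  -3s^2 - 6s + 24 = (-(1/17)s + 2/17)(51s + 204) + (0)
Last nonzero remainder: 51s + 204. Dividing through by 51 gives the monic gcd s + 4.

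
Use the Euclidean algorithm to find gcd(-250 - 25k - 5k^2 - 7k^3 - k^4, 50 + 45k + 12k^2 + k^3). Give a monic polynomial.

By polynomial division,
  -k^4 - 7k^3 - 5k^2 - 25k - 250 = (-k + 5)(k^3 + 12k^2 + 45k + 50) + (-20k^2 - 200k - 500)
  k^3 + 12k^2 + 45k + 50 = (-(1/20)k - 1/10)(-20k^2 - 200k - 500) + (0)
Last nonzero remainder: -20k^2 - 200k - 500. Dividing through by -20 gives the monic gcd k^2 + 10k + 25.

25 + 10k + k^2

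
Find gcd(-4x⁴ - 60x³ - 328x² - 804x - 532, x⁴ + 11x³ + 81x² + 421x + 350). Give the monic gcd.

Repeated division with remainder:
  -4x⁴ - 60x³ - 328x² - 804x - 532 = (-4)(x⁴ + 11x³ + 81x² + 421x + 350) + (-16x³ - 4x² + 880x + 868)
  x⁴ + 11x³ + 81x² + 421x + 350 = (-(1/16)x - 43/64)(-16x³ - 4x² + 880x + 868) + ((2133/16)x² + (2133/2)x + 14931/16)
  -16x³ - 4x² + 880x + 868 = (-(256/2133)x + 1984/2133)((2133/16)x² + (2133/2)x + 14931/16) + (0)
Last nonzero remainder: (2133/16)x² + (2133/2)x + 14931/16. Dividing through by 2133/16 gives the monic gcd x² + 8x + 7.

x² + 8x + 7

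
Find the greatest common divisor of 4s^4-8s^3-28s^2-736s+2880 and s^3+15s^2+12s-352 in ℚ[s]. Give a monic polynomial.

Apply the Euclidean algorithm:
  4s^4-8s^3-28s^2-736s+2880 = (4s-68)(s^3+15s^2+12s-352) + (944s^2+1488s-21056)
  s^3+15s^2+12s-352 = ((1/944)s+99/6962)(944s^2+1488s-21056) + ((45760/3481)s-183040/3481)
  944s^2+1488s-21056 = ((205379/2860)s+1145249/2860)((45760/3481)s-183040/3481) + (0)
Last nonzero remainder: (45760/3481)s-183040/3481. Dividing through by 45760/3481 gives the monic gcd s-4.

s-4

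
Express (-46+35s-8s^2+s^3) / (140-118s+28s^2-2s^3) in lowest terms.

By polynomial division,
  s^3-8s^2+35s-46 = (-1/2)(-2s^3+28s^2-118s+140) + (6s^2-24s+24)
  -2s^3+28s^2-118s+140 = (-(1/3)s+10/3)(6s^2-24s+24) + (-30s+60)
  6s^2-24s+24 = (-(1/5)s+2/5)(-30s+60) + (0)
Last nonzero remainder: -30s+60. Dividing through by -30 gives the monic gcd s-2.
Cancel s-2 from numerator and denominator to get the reduced form.

(-23+6s-s^2)/(70-24s+2s^2)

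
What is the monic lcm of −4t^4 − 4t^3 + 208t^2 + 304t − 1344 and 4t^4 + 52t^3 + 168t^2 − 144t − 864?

Apply the Euclidean algorithm:
  −4t^4 − 4t^3 + 208t^2 + 304t − 1344 = (−1)(4t^4 + 52t^3 + 168t^2 − 144t − 864) + (48t^3 + 376t^2 + 160t − 2208)
  4t^4 + 52t^3 + 168t^2 − 144t − 864 = ((1/12)t + 31/72)(48t^3 + 376t^2 + 160t − 2208) + (−(65/9)t^2 − (260/9)t + 260/3)
  48t^3 + 376t^2 + 160t − 2208 = (−(432/65)t − 1656/65)(−(65/9)t^2 − (260/9)t + 260/3) + (0)
Last nonzero remainder: −(65/9)t^2 − (260/9)t + 260/3. Dividing through by −65/9 gives the monic gcd t^2 + 4t − 12.
Then lcm(f, g) = f·g / gcd(f, g); expanding and making the result monic gives the answer.

t^6 + 10t^5 − 25t^4 − 526t^3 − 1284t^2 + 1656t + 6048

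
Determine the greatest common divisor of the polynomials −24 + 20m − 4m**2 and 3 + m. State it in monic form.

Repeated division with remainder:
  −4m**2 + 20m − 24 = (−4m + 32)(m + 3) + (−120)
  m + 3 = (−(1/120)m − 1/40)(−120) + (0)
The last nonzero remainder is the constant −120, so the polynomials are coprime and gcd = 1.

1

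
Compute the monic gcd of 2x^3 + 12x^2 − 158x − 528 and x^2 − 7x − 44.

Euclidean algorithm in ℚ[x]:
  2x^3 + 12x^2 − 158x − 528 = (2x + 26)(x^2 − 7x − 44) + (112x + 616)
  x^2 − 7x − 44 = ((1/112)x − 25/224)(112x + 616) + (99/4)
  112x + 616 = ((448/99)x + 224/9)(99/4) + (0)
The last nonzero remainder is the constant 99/4, so the polynomials are coprime and gcd = 1.

1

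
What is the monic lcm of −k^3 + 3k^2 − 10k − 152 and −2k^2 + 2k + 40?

k^4 − 8k^3 + 25k^2 + 102k − 760

Apply the Euclidean algorithm:
  −k^3 + 3k^2 − 10k − 152 = ((1/2)k − 1)(−2k^2 + 2k + 40) + (−28k − 112)
  −2k^2 + 2k + 40 = ((1/14)k − 5/14)(−28k − 112) + (0)
Last nonzero remainder: −28k − 112. Dividing through by −28 gives the monic gcd k + 4.
Then lcm(f, g) = f·g / gcd(f, g); expanding and making the result monic gives the answer.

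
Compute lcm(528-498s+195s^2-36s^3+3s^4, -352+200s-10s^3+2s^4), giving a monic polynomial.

Euclidean algorithm in ℚ[s]:
  3s^4-36s^3+195s^2-498s+528 = (3/2)(2s^4-10s^3+200s-352) + (-21s^3+195s^2-798s+1056)
  2s^4-10s^3+200s-352 = (-(2/21)s-20/49)(-21s^3+195s^2-798s+1056) + ((176/49)s^2-(176/7)s+3872/49)
  -21s^3+195s^2-798s+1056 = (-(1029/176)s+147/11)((176/49)s^2-(176/7)s+3872/49) + (0)
Last nonzero remainder: (176/49)s^2-(176/7)s+3872/49. Dividing through by 176/49 gives the monic gcd s^2-7s+22.
Then lcm(f, g) = f·g / gcd(f, g); expanding and making the result monic gives the answer.

-1408+1680s-676s^2+60s^3+33s^4-10s^5+s^6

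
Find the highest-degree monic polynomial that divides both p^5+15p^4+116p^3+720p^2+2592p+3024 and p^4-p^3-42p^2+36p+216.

p^2+8p+12

Repeated division with remainder:
  p^5+15p^4+116p^3+720p^2+2592p+3024 = (p+16)(p^4-p^3-42p^2+36p+216) + (174p^3+1356p^2+1800p-432)
  p^4-p^3-42p^2+36p+216 = ((1/174)p-85/1682)(174p^3+1356p^2+1800p-432) + ((13608/841)p^2+(108864/841)p+163296/841)
  174p^3+1356p^2+1800p-432 = ((24389/2268)p-841/378)((13608/841)p^2+(108864/841)p+163296/841) + (0)
Last nonzero remainder: (13608/841)p^2+(108864/841)p+163296/841. Dividing through by 13608/841 gives the monic gcd p^2+8p+12.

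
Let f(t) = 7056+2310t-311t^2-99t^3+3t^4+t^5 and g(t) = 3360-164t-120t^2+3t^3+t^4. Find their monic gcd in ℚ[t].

336-50t-7t^2+t^3

Apply the Euclidean algorithm:
  t^5+3t^4-99t^3-311t^2+2310t+7056 = (t)(t^4+3t^3-120t^2-164t+3360) + (21t^3-147t^2-1050t+7056)
  t^4+3t^3-120t^2-164t+3360 = ((1/21)t+10/21)(21t^3-147t^2-1050t+7056) + (0)
Last nonzero remainder: 21t^3-147t^2-1050t+7056. Dividing through by 21 gives the monic gcd t^3-7t^2-50t+336.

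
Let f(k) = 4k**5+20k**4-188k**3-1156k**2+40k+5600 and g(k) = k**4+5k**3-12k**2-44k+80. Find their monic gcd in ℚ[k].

k**3+7k**2+2k-40

Repeated division with remainder:
  4k**5+20k**4-188k**3-1156k**2+40k+5600 = (4k)(k**4+5k**3-12k**2-44k+80) + (-140k**3-980k**2-280k+5600)
  k**4+5k**3-12k**2-44k+80 = (-(1/140)k+1/70)(-140k**3-980k**2-280k+5600) + (0)
Last nonzero remainder: -140k**3-980k**2-280k+5600. Dividing through by -140 gives the monic gcd k**3+7k**2+2k-40.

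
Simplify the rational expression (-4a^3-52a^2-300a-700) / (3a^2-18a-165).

By polynomial division,
  -4a^3-52a^2-300a-700 = (-(4/3)a-76/3)(3a^2-18a-165) + (-976a-4880)
  3a^2-18a-165 = (-(3/976)a+33/976)(-976a-4880) + (0)
Last nonzero remainder: -976a-4880. Dividing through by -976 gives the monic gcd a+5.
Cancel a+5 from numerator and denominator to get the reduced form.

(-4a^2-32a-140)/(3a-33)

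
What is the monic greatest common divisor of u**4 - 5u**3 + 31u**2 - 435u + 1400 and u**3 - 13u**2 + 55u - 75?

u**2 - 10u + 25

By polynomial division,
  u**4 - 5u**3 + 31u**2 - 435u + 1400 = (u + 8)(u**3 - 13u**2 + 55u - 75) + (80u**2 - 800u + 2000)
  u**3 - 13u**2 + 55u - 75 = ((1/80)u - 3/80)(80u**2 - 800u + 2000) + (0)
Last nonzero remainder: 80u**2 - 800u + 2000. Dividing through by 80 gives the monic gcd u**2 - 10u + 25.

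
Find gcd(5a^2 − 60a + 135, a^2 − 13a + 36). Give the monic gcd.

a − 9

Repeated division with remainder:
  5a^2 − 60a + 135 = (5)(a^2 − 13a + 36) + (5a − 45)
  a^2 − 13a + 36 = ((1/5)a − 4/5)(5a − 45) + (0)
Last nonzero remainder: 5a − 45. Dividing through by 5 gives the monic gcd a − 9.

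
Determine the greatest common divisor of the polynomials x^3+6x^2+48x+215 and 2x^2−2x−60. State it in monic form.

x+5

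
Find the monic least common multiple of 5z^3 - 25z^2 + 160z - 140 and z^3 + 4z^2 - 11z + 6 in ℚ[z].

z^5 + z^3 + 162z^2 - 332z + 168

Apply the Euclidean algorithm:
  5z^3 - 25z^2 + 160z - 140 = (5)(z^3 + 4z^2 - 11z + 6) + (-45z^2 + 215z - 170)
  z^3 + 4z^2 - 11z + 6 = (-(1/45)z - 79/405)(-45z^2 + 215z - 170) + ((2200/81)z - 2200/81)
  -45z^2 + 215z - 170 = (-(729/440)z + 1377/220)((2200/81)z - 2200/81) + (0)
Last nonzero remainder: (2200/81)z - 2200/81. Dividing through by 2200/81 gives the monic gcd z - 1.
Then lcm(f, g) = f·g / gcd(f, g); expanding and making the result monic gives the answer.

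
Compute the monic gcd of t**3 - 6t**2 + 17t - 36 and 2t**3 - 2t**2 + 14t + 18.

By polynomial division,
  t**3 - 6t**2 + 17t - 36 = (1/2)(2t**3 - 2t**2 + 14t + 18) + (-5t**2 + 10t - 45)
  2t**3 - 2t**2 + 14t + 18 = (-(2/5)t - 2/5)(-5t**2 + 10t - 45) + (0)
Last nonzero remainder: -5t**2 + 10t - 45. Dividing through by -5 gives the monic gcd t**2 - 2t + 9.

t**2 - 2t + 9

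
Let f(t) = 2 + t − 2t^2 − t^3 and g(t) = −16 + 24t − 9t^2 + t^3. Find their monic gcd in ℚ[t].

−1 + t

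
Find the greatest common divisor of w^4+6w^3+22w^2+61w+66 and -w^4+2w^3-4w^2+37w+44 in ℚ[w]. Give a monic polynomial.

w^2+w+11

Repeated division with remainder:
  w^4+6w^3+22w^2+61w+66 = (-1)(-w^4+2w^3-4w^2+37w+44) + (8w^3+18w^2+98w+110)
  -w^4+2w^3-4w^2+37w+44 = (-(1/8)w+17/32)(8w^3+18w^2+98w+110) + (-(21/16)w^2-(21/16)w-231/16)
  8w^3+18w^2+98w+110 = (-(128/21)w-160/21)(-(21/16)w^2-(21/16)w-231/16) + (0)
Last nonzero remainder: -(21/16)w^2-(21/16)w-231/16. Dividing through by -21/16 gives the monic gcd w^2+w+11.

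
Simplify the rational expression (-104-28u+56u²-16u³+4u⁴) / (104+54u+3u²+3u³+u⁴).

(-8-4u+4u²)/(8+6u+u²)

Euclidean algorithm in ℚ[u]:
  4u⁴-16u³+56u²-28u-104 = (4)(u⁴+3u³+3u²+54u+104) + (-28u³+44u²-244u-520)
  u⁴+3u³+3u²+54u+104 = (-(1/28)u-8/49)(-28u³+44u²-244u-520) + ((72/49)u²-(216/49)u+936/49)
  -28u³+44u²-244u-520 = (-(343/18)u-245/9)((72/49)u²-(216/49)u+936/49) + (0)
Last nonzero remainder: (72/49)u²-(216/49)u+936/49. Dividing through by 72/49 gives the monic gcd u²-3u+13.
Cancel u²-3u+13 from numerator and denominator to get the reduced form.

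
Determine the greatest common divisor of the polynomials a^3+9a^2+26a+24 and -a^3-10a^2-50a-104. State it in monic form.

a+4

Apply the Euclidean algorithm:
  a^3+9a^2+26a+24 = (-1)(-a^3-10a^2-50a-104) + (-a^2-24a-80)
  -a^3-10a^2-50a-104 = (a-14)(-a^2-24a-80) + (-306a-1224)
  -a^2-24a-80 = ((1/306)a+10/153)(-306a-1224) + (0)
Last nonzero remainder: -306a-1224. Dividing through by -306 gives the monic gcd a+4.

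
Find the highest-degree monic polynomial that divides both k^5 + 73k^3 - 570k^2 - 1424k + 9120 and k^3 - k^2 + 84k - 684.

k^2 + 5k + 114

By polynomial division,
  k^5 + 73k^3 - 570k^2 - 1424k + 9120 = (k^2 + k - 10)(k^3 - k^2 + 84k - 684) + (20k^2 + 100k + 2280)
  k^3 - k^2 + 84k - 684 = ((1/20)k - 3/10)(20k^2 + 100k + 2280) + (0)
Last nonzero remainder: 20k^2 + 100k + 2280. Dividing through by 20 gives the monic gcd k^2 + 5k + 114.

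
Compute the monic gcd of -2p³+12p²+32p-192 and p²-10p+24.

By polynomial division,
  -2p³+12p²+32p-192 = (-2p-8)(p²-10p+24) + (0)
The last nonzero remainder p²-10p+24 is already monic.

p²-10p+24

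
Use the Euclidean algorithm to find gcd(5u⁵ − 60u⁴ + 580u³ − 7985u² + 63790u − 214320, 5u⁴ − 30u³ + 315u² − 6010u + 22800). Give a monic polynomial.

u³ − u² + 58u − 912

Apply the Euclidean algorithm:
  5u⁵ − 60u⁴ + 580u³ − 7985u² + 63790u − 214320 = (u − 6)(5u⁴ − 30u³ + 315u² − 6010u + 22800) + (85u³ − 85u² + 4930u − 77520)
  5u⁴ − 30u³ + 315u² − 6010u + 22800 = ((1/17)u − 5/17)(85u³ − 85u² + 4930u − 77520) + (0)
Last nonzero remainder: 85u³ − 85u² + 4930u − 77520. Dividing through by 85 gives the monic gcd u³ − u² + 58u − 912.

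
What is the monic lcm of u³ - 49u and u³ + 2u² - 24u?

u⁵ + 2u⁴ - 73u³ - 98u² + 1176u

Apply the Euclidean algorithm:
  u³ - 49u = (u³ + 2u² - 24u) + (-2u² - 25u)
  u³ + 2u² - 24u = (-(1/2)u + 21/4)(-2u² - 25u) + ((429/4)u)
  -2u² - 25u = (-(8/429)u - 100/429)((429/4)u) + (0)
Last nonzero remainder: (429/4)u. Dividing through by 429/4 gives the monic gcd u.
Then lcm(f, g) = f·g / gcd(f, g); expanding and making the result monic gives the answer.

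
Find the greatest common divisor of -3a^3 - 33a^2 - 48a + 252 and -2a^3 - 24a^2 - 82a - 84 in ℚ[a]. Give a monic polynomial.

a + 7

Repeated division with remainder:
  -3a^3 - 33a^2 - 48a + 252 = (3/2)(-2a^3 - 24a^2 - 82a - 84) + (3a^2 + 75a + 378)
  -2a^3 - 24a^2 - 82a - 84 = (-(2/3)a + 26/3)(3a^2 + 75a + 378) + (-480a - 3360)
  3a^2 + 75a + 378 = (-(1/160)a - 9/80)(-480a - 3360) + (0)
Last nonzero remainder: -480a - 3360. Dividing through by -480 gives the monic gcd a + 7.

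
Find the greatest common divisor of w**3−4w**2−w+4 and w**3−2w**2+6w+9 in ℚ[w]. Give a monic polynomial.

w+1

By polynomial division,
  w**3−4w**2−w+4 = (w**3−2w**2+6w+9) + (−2w**2−7w−5)
  w**3−2w**2+6w+9 = (−(1/2)w+11/4)(−2w**2−7w−5) + ((91/4)w+91/4)
  −2w**2−7w−5 = (−(8/91)w−20/91)((91/4)w+91/4) + (0)
Last nonzero remainder: (91/4)w+91/4. Dividing through by 91/4 gives the monic gcd w+1.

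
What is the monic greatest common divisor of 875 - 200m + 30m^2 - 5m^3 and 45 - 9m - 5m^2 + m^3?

Apply the Euclidean algorithm:
  -5m^3 + 30m^2 - 200m + 875 = (-5)(m^3 - 5m^2 - 9m + 45) + (5m^2 - 245m + 1100)
  m^3 - 5m^2 - 9m + 45 = ((1/5)m + 44/5)(5m^2 - 245m + 1100) + (1927m - 9635)
  5m^2 - 245m + 1100 = ((5/1927)m - 220/1927)(1927m - 9635) + (0)
Last nonzero remainder: 1927m - 9635. Dividing through by 1927 gives the monic gcd m - 5.

-5 + m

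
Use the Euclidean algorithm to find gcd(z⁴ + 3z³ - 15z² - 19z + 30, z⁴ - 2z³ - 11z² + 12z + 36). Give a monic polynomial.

Repeated division with remainder:
  z⁴ + 3z³ - 15z² - 19z + 30 = (z⁴ - 2z³ - 11z² + 12z + 36) + (5z³ - 4z² - 31z - 6)
  z⁴ - 2z³ - 11z² + 12z + 36 = ((1/5)z - 6/25)(5z³ - 4z² - 31z - 6) + (-(144/25)z² + (144/25)z + 864/25)
  5z³ - 4z² - 31z - 6 = (-(125/144)z - 25/144)(-(144/25)z² + (144/25)z + 864/25) + (0)
Last nonzero remainder: -(144/25)z² + (144/25)z + 864/25. Dividing through by -144/25 gives the monic gcd z² - z - 6.

z² - z - 6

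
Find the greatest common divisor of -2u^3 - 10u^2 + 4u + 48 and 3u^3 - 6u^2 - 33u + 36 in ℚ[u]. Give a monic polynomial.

u + 3

By polynomial division,
  -2u^3 - 10u^2 + 4u + 48 = (-2/3)(3u^3 - 6u^2 - 33u + 36) + (-14u^2 - 18u + 72)
  3u^3 - 6u^2 - 33u + 36 = (-(3/14)u + 69/98)(-14u^2 - 18u + 72) + (-(240/49)u - 720/49)
  -14u^2 - 18u + 72 = ((343/120)u - 49/10)(-(240/49)u - 720/49) + (0)
Last nonzero remainder: -(240/49)u - 720/49. Dividing through by -240/49 gives the monic gcd u + 3.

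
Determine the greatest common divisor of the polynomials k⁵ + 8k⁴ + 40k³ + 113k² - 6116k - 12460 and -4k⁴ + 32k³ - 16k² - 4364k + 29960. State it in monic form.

Apply the Euclidean algorithm:
  k⁵ + 8k⁴ + 40k³ + 113k² - 6116k - 12460 = (-(1/4)k - 4)(-4k⁴ + 32k³ - 16k² - 4364k + 29960) + (164k³ - 1042k² - 16082k + 107380)
  -4k⁴ + 32k³ - 16k² - 4364k + 29960 = (-(1/41)k + 135/3362)(164k³ - 1042k² - 16082k + 107380) + (-(615923/1681)k² - (1847769/1681)k + 43114610/1681)
  164k³ - 1042k² - 16082k + 107380 = (-(275684/615923)k + 2578654/615923)(-(615923/1681)k² - (1847769/1681)k + 43114610/1681) + (0)
Last nonzero remainder: -(615923/1681)k² - (1847769/1681)k + 43114610/1681. Dividing through by -615923/1681 gives the monic gcd k² + 3k - 70.

k² + 3k - 70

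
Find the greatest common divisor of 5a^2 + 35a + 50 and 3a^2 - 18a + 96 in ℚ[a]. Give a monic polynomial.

1

Apply the Euclidean algorithm:
  5a^2 + 35a + 50 = (5/3)(3a^2 - 18a + 96) + (65a - 110)
  3a^2 - 18a + 96 = ((3/65)a - 168/845)(65a - 110) + (12528/169)
  65a - 110 = ((10985/12528)a - 9295/6264)(12528/169) + (0)
The last nonzero remainder is the constant 12528/169, so the polynomials are coprime and gcd = 1.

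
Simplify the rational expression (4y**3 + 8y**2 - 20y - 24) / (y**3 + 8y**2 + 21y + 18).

(4y**2 - 4y - 8)/(y**2 + 5y + 6)

By polynomial division,
  4y**3 + 8y**2 - 20y - 24 = (4)(y**3 + 8y**2 + 21y + 18) + (-24y**2 - 104y - 96)
  y**3 + 8y**2 + 21y + 18 = (-(1/24)y - 11/72)(-24y**2 - 104y - 96) + ((10/9)y + 10/3)
  -24y**2 - 104y - 96 = (-(108/5)y - 144/5)((10/9)y + 10/3) + (0)
Last nonzero remainder: (10/9)y + 10/3. Dividing through by 10/9 gives the monic gcd y + 3.
Cancel y + 3 from numerator and denominator to get the reduced form.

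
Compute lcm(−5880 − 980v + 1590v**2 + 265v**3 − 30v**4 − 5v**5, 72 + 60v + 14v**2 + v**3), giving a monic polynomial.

7056 + 2352v − 1712v**2 − 636v**3 − 17v**4 + 12v**5 + v**6

Apply the Euclidean algorithm:
  −5v**5 − 30v**4 + 265v**3 + 1590v**2 − 980v − 5880 = (−5v**2 + 40v + 5)(v**3 + 14v**2 + 60v + 72) + (−520v**2 − 4160v − 6240)
  v**3 + 14v**2 + 60v + 72 = (−(1/520)v − 3/260)(−520v**2 − 4160v − 6240) + (0)
Last nonzero remainder: −520v**2 − 4160v − 6240. Dividing through by −520 gives the monic gcd v**2 + 8v + 12.
Then lcm(f, g) = f·g / gcd(f, g); expanding and making the result monic gives the answer.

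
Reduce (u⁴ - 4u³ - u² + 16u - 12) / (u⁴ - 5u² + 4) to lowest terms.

(u - 3)/(u + 1)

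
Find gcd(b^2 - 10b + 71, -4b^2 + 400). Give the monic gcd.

By polynomial division,
  b^2 - 10b + 71 = (-1/4)(-4b^2 + 400) + (-10b + 171)
  -4b^2 + 400 = ((2/5)b + 171/25)(-10b + 171) + (-19241/25)
  -10b + 171 = ((250/19241)b - 4275/19241)(-19241/25) + (0)
The last nonzero remainder is the constant -19241/25, so the polynomials are coprime and gcd = 1.

1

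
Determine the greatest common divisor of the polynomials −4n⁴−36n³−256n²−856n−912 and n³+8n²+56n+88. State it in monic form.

n+2

Apply the Euclidean algorithm:
  −4n⁴−36n³−256n²−856n−912 = (−4n−4)(n³+8n²+56n+88) + (−280n−560)
  n³+8n²+56n+88 = (−(1/280)n²−(3/140)n−11/70)(−280n−560) + (0)
Last nonzero remainder: −280n−560. Dividing through by −280 gives the monic gcd n+2.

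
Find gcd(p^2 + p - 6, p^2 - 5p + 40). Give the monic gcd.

By polynomial division,
  p^2 + p - 6 = (p^2 - 5p + 40) + (6p - 46)
  p^2 - 5p + 40 = ((1/6)p + 4/9)(6p - 46) + (544/9)
  6p - 46 = ((27/272)p - 207/272)(544/9) + (0)
The last nonzero remainder is the constant 544/9, so the polynomials are coprime and gcd = 1.

1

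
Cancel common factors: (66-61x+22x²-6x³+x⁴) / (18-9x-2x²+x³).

Euclidean algorithm in ℚ[x]:
  x⁴-6x³+22x²-61x+66 = (x-4)(x³-2x²-9x+18) + (23x²-115x+138)
  x³-2x²-9x+18 = ((1/23)x+3/23)(23x²-115x+138) + (0)
Last nonzero remainder: 23x²-115x+138. Dividing through by 23 gives the monic gcd x²-5x+6.
Cancel x²-5x+6 from numerator and denominator to get the reduced form.

(11-x+x²)/(3+x)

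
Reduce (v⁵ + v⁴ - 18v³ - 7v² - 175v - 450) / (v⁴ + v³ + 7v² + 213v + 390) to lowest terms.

(v³ - 6v² + 14v - 45)/(v² - 6v + 39)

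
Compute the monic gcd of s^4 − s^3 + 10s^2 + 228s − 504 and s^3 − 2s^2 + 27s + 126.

s^2 − 5s + 42

Repeated division with remainder:
  s^4 − s^3 + 10s^2 + 228s − 504 = (s + 1)(s^3 − 2s^2 + 27s + 126) + (−15s^2 + 75s − 630)
  s^3 − 2s^2 + 27s + 126 = (−(1/15)s − 1/5)(−15s^2 + 75s − 630) + (0)
Last nonzero remainder: −15s^2 + 75s − 630. Dividing through by −15 gives the monic gcd s^2 − 5s + 42.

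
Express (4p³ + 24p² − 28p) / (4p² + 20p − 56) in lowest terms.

(p² − p)/(p − 2)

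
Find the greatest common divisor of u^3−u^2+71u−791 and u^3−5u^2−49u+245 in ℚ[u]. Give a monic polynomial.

u−7

Apply the Euclidean algorithm:
  u^3−u^2+71u−791 = (u^3−5u^2−49u+245) + (4u^2+120u−1036)
  u^3−5u^2−49u+245 = ((1/4)u−35/4)(4u^2+120u−1036) + (1260u−8820)
  4u^2+120u−1036 = ((1/315)u+37/315)(1260u−8820) + (0)
Last nonzero remainder: 1260u−8820. Dividing through by 1260 gives the monic gcd u−7.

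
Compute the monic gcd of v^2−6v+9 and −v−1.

1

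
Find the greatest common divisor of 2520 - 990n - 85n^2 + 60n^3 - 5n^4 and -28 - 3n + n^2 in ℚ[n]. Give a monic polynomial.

By polynomial division,
  -5n^4 + 60n^3 - 85n^2 - 990n + 2520 = (-5n^2 + 45n - 90)(n^2 - 3n - 28) + (0)
The last nonzero remainder n^2 - 3n - 28 is already monic.

-28 - 3n + n^2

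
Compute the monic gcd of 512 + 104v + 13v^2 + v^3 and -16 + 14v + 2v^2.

8 + v

Euclidean algorithm in ℚ[v]:
  v^3 + 13v^2 + 104v + 512 = ((1/2)v + 3)(2v^2 + 14v - 16) + (70v + 560)
  2v^2 + 14v - 16 = ((1/35)v - 1/35)(70v + 560) + (0)
Last nonzero remainder: 70v + 560. Dividing through by 70 gives the monic gcd v + 8.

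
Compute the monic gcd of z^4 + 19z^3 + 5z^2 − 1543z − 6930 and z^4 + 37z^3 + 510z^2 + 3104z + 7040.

By polynomial division,
  z^4 + 19z^3 + 5z^2 − 1543z − 6930 = (z^4 + 37z^3 + 510z^2 + 3104z + 7040) + (−18z^3 − 505z^2 − 4647z − 13970)
  z^4 + 37z^3 + 510z^2 + 3104z + 7040 = (−(1/18)z − 161/324)(−18z^3 − 505z^2 − 4647z − 13970) + ((289/324)z^2 + (2023/108)z + 15895/162)
  −18z^3 − 505z^2 − 4647z − 13970 = (−(5832/289)z − 41148/289)((289/324)z^2 + (2023/108)z + 15895/162) + (0)
Last nonzero remainder: (289/324)z^2 + (2023/108)z + 15895/162. Dividing through by 289/324 gives the monic gcd z^2 + 21z + 110.

z^2 + 21z + 110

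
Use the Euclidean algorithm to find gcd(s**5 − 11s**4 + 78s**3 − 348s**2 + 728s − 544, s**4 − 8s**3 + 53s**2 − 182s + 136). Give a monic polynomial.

s**3 − 7s**2 + 46s − 136

Apply the Euclidean algorithm:
  s**5 − 11s**4 + 78s**3 − 348s**2 + 728s − 544 = (s − 3)(s**4 − 8s**3 + 53s**2 − 182s + 136) + (s**3 − 7s**2 + 46s − 136)
  s**4 − 8s**3 + 53s**2 − 182s + 136 = (s − 1)(s**3 − 7s**2 + 46s − 136) + (0)
The last nonzero remainder s**3 − 7s**2 + 46s − 136 is already monic.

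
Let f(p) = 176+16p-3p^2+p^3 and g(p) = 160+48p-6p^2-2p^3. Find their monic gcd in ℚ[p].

4+p

By polynomial division,
  p^3-3p^2+16p+176 = (-1/2)(-2p^3-6p^2+48p+160) + (-6p^2+40p+256)
  -2p^3-6p^2+48p+160 = ((1/3)p+29/9)(-6p^2+40p+256) + (-(1496/9)p-5984/9)
  -6p^2+40p+256 = ((27/748)p-72/187)(-(1496/9)p-5984/9) + (0)
Last nonzero remainder: -(1496/9)p-5984/9. Dividing through by -1496/9 gives the monic gcd p+4.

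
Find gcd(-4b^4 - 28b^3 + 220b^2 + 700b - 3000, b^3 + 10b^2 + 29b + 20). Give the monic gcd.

Apply the Euclidean algorithm:
  -4b^4 - 28b^3 + 220b^2 + 700b - 3000 = (-4b + 12)(b^3 + 10b^2 + 29b + 20) + (216b^2 + 432b - 3240)
  b^3 + 10b^2 + 29b + 20 = ((1/216)b + 1/27)(216b^2 + 432b - 3240) + (28b + 140)
  216b^2 + 432b - 3240 = ((54/7)b - 162/7)(28b + 140) + (0)
Last nonzero remainder: 28b + 140. Dividing through by 28 gives the monic gcd b + 5.

b + 5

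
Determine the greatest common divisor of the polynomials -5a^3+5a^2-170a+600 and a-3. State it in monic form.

a-3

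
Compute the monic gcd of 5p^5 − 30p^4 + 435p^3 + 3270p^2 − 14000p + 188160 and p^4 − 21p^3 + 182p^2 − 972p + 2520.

p^2 − 5p + 42

By polynomial division,
  5p^5 − 30p^4 + 435p^3 + 3270p^2 − 14000p + 188160 = (5p + 75)(p^4 − 21p^3 + 182p^2 − 972p + 2520) + (1100p^3 − 5520p^2 + 46300p − 840)
  p^4 − 21p^3 + 182p^2 − 972p + 2520 = ((1/1100)p − 879/60500)(1100p^3 − 5520p^2 + 46300p − 840) + ((180621/3025)p^2 − (180621/605)p + 7586082/3025)
  1100p^3 − 5520p^2 + 46300p − 840 = ((3327500/180621)p − 60500/180621)((180621/3025)p^2 − (180621/605)p + 7586082/3025) + (0)
Last nonzero remainder: (180621/3025)p^2 − (180621/605)p + 7586082/3025. Dividing through by 180621/3025 gives the monic gcd p^2 − 5p + 42.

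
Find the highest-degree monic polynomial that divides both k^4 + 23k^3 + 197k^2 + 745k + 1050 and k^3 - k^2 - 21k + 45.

By polynomial division,
  k^4 + 23k^3 + 197k^2 + 745k + 1050 = (k + 24)(k^3 - k^2 - 21k + 45) + (242k^2 + 1204k - 30)
  k^3 - k^2 - 21k + 45 = ((1/242)k - 723/29282)(242k^2 + 1204k - 30) + ((129600/14641)k + 648000/14641)
  242k^2 + 1204k - 30 = ((1771561/64800)k - 14641/21600)((129600/14641)k + 648000/14641) + (0)
Last nonzero remainder: (129600/14641)k + 648000/14641. Dividing through by 129600/14641 gives the monic gcd k + 5.

k + 5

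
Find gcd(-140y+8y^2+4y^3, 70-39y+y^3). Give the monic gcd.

-35+2y+y^2

Repeated division with remainder:
  4y^3+8y^2-140y = (4)(y^3-39y+70) + (8y^2+16y-280)
  y^3-39y+70 = ((1/8)y-1/4)(8y^2+16y-280) + (0)
Last nonzero remainder: 8y^2+16y-280. Dividing through by 8 gives the monic gcd y^2+2y-35.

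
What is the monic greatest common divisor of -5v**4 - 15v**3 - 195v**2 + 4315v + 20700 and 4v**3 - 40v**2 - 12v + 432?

v - 9

Repeated division with remainder:
  -5v**4 - 15v**3 - 195v**2 + 4315v + 20700 = (-(5/4)v - 65/4)(4v**3 - 40v**2 - 12v + 432) + (-860v**2 + 4660v + 27720)
  4v**3 - 40v**2 - 12v + 432 = (-(1/215)v + 197/9245)(-860v**2 + 4660v + 27720) + ((32600/1849)v - 293400/1849)
  -860v**2 + 4660v + 27720 = (-(79507/1630)v - 142373/815)((32600/1849)v - 293400/1849) + (0)
Last nonzero remainder: (32600/1849)v - 293400/1849. Dividing through by 32600/1849 gives the monic gcd v - 9.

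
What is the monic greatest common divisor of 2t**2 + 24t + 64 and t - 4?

Repeated division with remainder:
  2t**2 + 24t + 64 = (2t + 32)(t - 4) + (192)
  t - 4 = ((1/192)t - 1/48)(192) + (0)
The last nonzero remainder is the constant 192, so the polynomials are coprime and gcd = 1.

1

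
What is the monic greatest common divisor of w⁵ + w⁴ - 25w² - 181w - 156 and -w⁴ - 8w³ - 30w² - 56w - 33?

w² + 4w + 3

By polynomial division,
  w⁵ + w⁴ - 25w² - 181w - 156 = (-w + 7)(-w⁴ - 8w³ - 30w² - 56w - 33) + (26w³ + 129w² + 178w + 75)
  -w⁴ - 8w³ - 30w² - 56w - 33 = (-(1/26)w - 79/676)(26w³ + 129w² + 178w + 75) + (-(5461/676)w² - (5461/169)w - 16383/676)
  26w³ + 129w² + 178w + 75 = (-(17576/5461)w - 16900/5461)(-(5461/676)w² - (5461/169)w - 16383/676) + (0)
Last nonzero remainder: -(5461/676)w² - (5461/169)w - 16383/676. Dividing through by -5461/676 gives the monic gcd w² + 4w + 3.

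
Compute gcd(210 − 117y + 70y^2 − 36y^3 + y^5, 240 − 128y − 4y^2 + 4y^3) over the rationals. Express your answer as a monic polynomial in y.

Euclidean algorithm in ℚ[y]:
  y^5 − 36y^3 + 70y^2 − 117y + 210 = ((1/4)y^2 + (1/4)y − 3/4)(4y^3 − 4y^2 − 128y + 240) + (39y^2 − 273y + 390)
  4y^3 − 4y^2 − 128y + 240 = ((4/39)y + 8/13)(39y^2 − 273y + 390) + (0)
Last nonzero remainder: 39y^2 − 273y + 390. Dividing through by 39 gives the monic gcd y^2 − 7y + 10.

10 − 7y + y^2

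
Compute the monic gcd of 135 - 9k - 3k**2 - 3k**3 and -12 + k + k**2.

-3 + k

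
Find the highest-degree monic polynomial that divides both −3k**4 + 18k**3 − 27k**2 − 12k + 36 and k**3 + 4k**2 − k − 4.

By polynomial division,
  −3k**4 + 18k**3 − 27k**2 − 12k + 36 = (−3k + 30)(k**3 + 4k**2 − k − 4) + (−150k**2 + 6k + 156)
  k**3 + 4k**2 − k − 4 = (−(1/150)k − 101/3750)(−150k**2 + 6k + 156) + ((126/625)k + 126/625)
  −150k**2 + 6k + 156 = (−(15625/21)k + 16250/21)((126/625)k + 126/625) + (0)
Last nonzero remainder: (126/625)k + 126/625. Dividing through by 126/625 gives the monic gcd k + 1.

k + 1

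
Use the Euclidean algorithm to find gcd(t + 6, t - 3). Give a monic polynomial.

1

Euclidean algorithm in ℚ[t]:
  t + 6 = (t - 3) + (9)
  t - 3 = ((1/9)t - 1/3)(9) + (0)
The last nonzero remainder is the constant 9, so the polynomials are coprime and gcd = 1.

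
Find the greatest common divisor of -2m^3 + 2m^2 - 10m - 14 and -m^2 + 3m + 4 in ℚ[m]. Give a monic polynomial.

Repeated division with remainder:
  -2m^3 + 2m^2 - 10m - 14 = (2m + 4)(-m^2 + 3m + 4) + (-30m - 30)
  -m^2 + 3m + 4 = ((1/30)m - 2/15)(-30m - 30) + (0)
Last nonzero remainder: -30m - 30. Dividing through by -30 gives the monic gcd m + 1.

m + 1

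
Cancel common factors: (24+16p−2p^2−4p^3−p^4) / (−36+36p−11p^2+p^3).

(−12−14p−6p^2−p^3)/(18−9p+p^2)

Apply the Euclidean algorithm:
  −p^4−4p^3−2p^2+16p+24 = (−p−15)(p^3−11p^2+36p−36) + (−131p^2+520p−516)
  p^3−11p^2+36p−36 = (−(1/131)p+921/17161)(−131p^2+520p−516) + ((71280/17161)p−142560/17161)
  −131p^2+520p−516 = (−(2248091/71280)p+737923/11880)((71280/17161)p−142560/17161) + (0)
Last nonzero remainder: (71280/17161)p−142560/17161. Dividing through by 71280/17161 gives the monic gcd p−2.
Cancel p−2 from numerator and denominator to get the reduced form.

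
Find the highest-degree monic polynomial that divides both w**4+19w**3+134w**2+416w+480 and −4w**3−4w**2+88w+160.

Euclidean algorithm in ℚ[w]:
  w**4+19w**3+134w**2+416w+480 = (−(1/4)w−9/2)(−4w**3−4w**2+88w+160) + (138w**2+852w+1200)
  −4w**3−4w**2+88w+160 = (−(2/69)w+238/1587)(138w**2+852w+1200) + (−(2640/529)w−10560/529)
  138w**2+852w+1200 = (−(12167/440)w−2645/44)(−(2640/529)w−10560/529) + (0)
Last nonzero remainder: −(2640/529)w−10560/529. Dividing through by −2640/529 gives the monic gcd w+4.

w+4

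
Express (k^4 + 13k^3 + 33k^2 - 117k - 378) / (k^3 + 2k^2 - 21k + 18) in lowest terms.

(k^2 + 10k + 21)/(k - 1)

Apply the Euclidean algorithm:
  k^4 + 13k^3 + 33k^2 - 117k - 378 = (k + 11)(k^3 + 2k^2 - 21k + 18) + (32k^2 + 96k - 576)
  k^3 + 2k^2 - 21k + 18 = ((1/32)k - 1/32)(32k^2 + 96k - 576) + (0)
Last nonzero remainder: 32k^2 + 96k - 576. Dividing through by 32 gives the monic gcd k^2 + 3k - 18.
Cancel k^2 + 3k - 18 from numerator and denominator to get the reduced form.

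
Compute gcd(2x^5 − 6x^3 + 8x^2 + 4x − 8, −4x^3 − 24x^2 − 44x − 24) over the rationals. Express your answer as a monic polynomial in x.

x^2 + 3x + 2

Euclidean algorithm in ℚ[x]:
  2x^5 − 6x^3 + 8x^2 + 4x − 8 = (−(1/2)x^2 + 3x − 11)(−4x^3 − 24x^2 − 44x − 24) + (−136x^2 − 408x − 272)
  −4x^3 − 24x^2 − 44x − 24 = ((1/34)x + 3/34)(−136x^2 − 408x − 272) + (0)
Last nonzero remainder: −136x^2 − 408x − 272. Dividing through by −136 gives the monic gcd x^2 + 3x + 2.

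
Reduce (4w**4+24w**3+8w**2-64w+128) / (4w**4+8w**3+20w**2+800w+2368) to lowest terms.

(w**2-2w+2)/(w**2-6w+37)

Apply the Euclidean algorithm:
  4w**4+24w**3+8w**2-64w+128 = (4w**4+8w**3+20w**2+800w+2368) + (16w**3-12w**2-864w-2240)
  4w**4+8w**3+20w**2+800w+2368 = ((1/4)w+11/16)(16w**3-12w**2-864w-2240) + ((977/4)w**2+1954w+3908)
  16w**3-12w**2-864w-2240 = ((64/977)w-560/977)((977/4)w**2+1954w+3908) + (0)
Last nonzero remainder: (977/4)w**2+1954w+3908. Dividing through by 977/4 gives the monic gcd w**2+8w+16.
Cancel w**2+8w+16 from numerator and denominator to get the reduced form.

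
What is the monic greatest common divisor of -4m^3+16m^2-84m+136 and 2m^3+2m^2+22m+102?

Apply the Euclidean algorithm:
  -4m^3+16m^2-84m+136 = (-2)(2m^3+2m^2+22m+102) + (20m^2-40m+340)
  2m^3+2m^2+22m+102 = ((1/10)m+3/10)(20m^2-40m+340) + (0)
Last nonzero remainder: 20m^2-40m+340. Dividing through by 20 gives the monic gcd m^2-2m+17.

m^2-2m+17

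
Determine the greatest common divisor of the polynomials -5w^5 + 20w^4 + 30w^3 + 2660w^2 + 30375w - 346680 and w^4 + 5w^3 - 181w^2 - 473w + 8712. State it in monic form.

w^2 - 17w + 72

By polynomial division,
  -5w^5 + 20w^4 + 30w^3 + 2660w^2 + 30375w - 346680 = (-5w + 45)(w^4 + 5w^3 - 181w^2 - 473w + 8712) + (-1100w^3 + 8440w^2 + 95220w - 738720)
  w^4 + 5w^3 - 181w^2 - 473w + 8712 = (-(1/1100)w - 697/60500)(-1100w^3 + 8440w^2 + 95220w - 738720) + ((8464/3025)w^2 - (143888/3025)w + 609408/3025)
  -1100w^3 + 8440w^2 + 95220w - 738720 = (-(831875/2116)w - 7759125/2116)((8464/3025)w^2 - (143888/3025)w + 609408/3025) + (0)
Last nonzero remainder: (8464/3025)w^2 - (143888/3025)w + 609408/3025. Dividing through by 8464/3025 gives the monic gcd w^2 - 17w + 72.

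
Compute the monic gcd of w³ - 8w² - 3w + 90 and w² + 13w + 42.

1

Euclidean algorithm in ℚ[w]:
  w³ - 8w² - 3w + 90 = (w - 21)(w² + 13w + 42) + (228w + 972)
  w² + 13w + 42 = ((1/228)w + 83/2166)(228w + 972) + (1716/361)
  228w + 972 = ((6859/143)w + 29241/143)(1716/361) + (0)
The last nonzero remainder is the constant 1716/361, so the polynomials are coprime and gcd = 1.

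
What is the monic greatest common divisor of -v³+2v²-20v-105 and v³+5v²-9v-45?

Repeated division with remainder:
  -v³+2v²-20v-105 = (-1)(v³+5v²-9v-45) + (7v²-29v-150)
  v³+5v²-9v-45 = ((1/7)v+64/49)(7v²-29v-150) + ((2465/49)v+7395/49)
  7v²-29v-150 = ((343/2465)v-490/493)((2465/49)v+7395/49) + (0)
Last nonzero remainder: (2465/49)v+7395/49. Dividing through by 2465/49 gives the monic gcd v+3.

v+3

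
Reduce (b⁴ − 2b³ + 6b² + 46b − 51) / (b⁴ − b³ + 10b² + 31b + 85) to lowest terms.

(b² + 2b − 3)/(b² + 3b + 5)

By polynomial division,
  b⁴ − 2b³ + 6b² + 46b − 51 = (b⁴ − b³ + 10b² + 31b + 85) + (−b³ − 4b² + 15b − 136)
  b⁴ − b³ + 10b² + 31b + 85 = (−b + 5)(−b³ − 4b² + 15b − 136) + (45b² − 180b + 765)
  −b³ − 4b² + 15b − 136 = (−(1/45)b − 8/45)(45b² − 180b + 765) + (0)
Last nonzero remainder: 45b² − 180b + 765. Dividing through by 45 gives the monic gcd b² − 4b + 17.
Cancel b² − 4b + 17 from numerator and denominator to get the reduced form.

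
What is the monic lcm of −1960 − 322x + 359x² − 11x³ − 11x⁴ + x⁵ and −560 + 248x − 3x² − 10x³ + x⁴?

7840 − 672x − 1758x² + 403x³ + 33x⁴ − 15x⁵ + x⁶

Repeated division with remainder:
  x⁵ − 11x⁴ − 11x³ + 359x² − 322x − 1960 = (x − 1)(x⁴ − 10x³ − 3x² + 248x − 560) + (−18x³ + 108x² + 486x − 2520)
  x⁴ − 10x³ − 3x² + 248x − 560 = (−(1/18)x + 2/9)(−18x³ + 108x² + 486x − 2520) + (0)
Last nonzero remainder: −18x³ + 108x² + 486x − 2520. Dividing through by −18 gives the monic gcd x³ − 6x² − 27x + 140.
Then lcm(f, g) = f·g / gcd(f, g); expanding and making the result monic gives the answer.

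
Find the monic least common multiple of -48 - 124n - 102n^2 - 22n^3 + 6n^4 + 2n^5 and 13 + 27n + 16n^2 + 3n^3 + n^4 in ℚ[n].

By polynomial division,
  2n^5 + 6n^4 - 22n^3 - 102n^2 - 124n - 48 = (2n)(n^4 + 3n^3 + 16n^2 + 27n + 13) + (-54n^3 - 156n^2 - 150n - 48)
  n^4 + 3n^3 + 16n^2 + 27n + 13 = (-(1/54)n - 1/486)(-54n^3 - 156n^2 - 150n - 48) + ((1045/81)n^2 + (2090/81)n + 1045/81)
  -54n^3 - 156n^2 - 150n - 48 = (-(4374/1045)n - 3888/1045)((1045/81)n^2 + (2090/81)n + 1045/81) + (0)
Last nonzero remainder: (1045/81)n^2 + (2090/81)n + 1045/81. Dividing through by 1045/81 gives the monic gcd n^2 + 2n + 1.
Then lcm(f, g) = f·g / gcd(f, g); expanding and making the result monic gives the answer.

-312 - 830n - 749n^2 - 256n^3 - 23n^4 + 5n^5 + 4n^6 + n^7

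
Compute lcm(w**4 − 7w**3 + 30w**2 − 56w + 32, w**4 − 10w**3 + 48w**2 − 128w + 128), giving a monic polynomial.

w**5 − 11w**4 + 58w**3 − 176w**2 + 256w − 128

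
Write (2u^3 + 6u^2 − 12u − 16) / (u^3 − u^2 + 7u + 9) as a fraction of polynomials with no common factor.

(2u^2 + 4u − 16)/(u^2 − 2u + 9)

By polynomial division,
  2u^3 + 6u^2 − 12u − 16 = (2)(u^3 − u^2 + 7u + 9) + (8u^2 − 26u − 34)
  u^3 − u^2 + 7u + 9 = ((1/8)u + 9/32)(8u^2 − 26u − 34) + ((297/16)u + 297/16)
  8u^2 − 26u − 34 = ((128/297)u − 544/297)((297/16)u + 297/16) + (0)
Last nonzero remainder: (297/16)u + 297/16. Dividing through by 297/16 gives the monic gcd u + 1.
Cancel u + 1 from numerator and denominator to get the reduced form.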